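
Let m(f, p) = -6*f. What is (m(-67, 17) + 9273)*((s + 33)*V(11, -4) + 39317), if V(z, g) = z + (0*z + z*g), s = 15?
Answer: 365066775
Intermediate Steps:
V(z, g) = z + g*z (V(z, g) = z + (0 + g*z) = z + g*z)
(m(-67, 17) + 9273)*((s + 33)*V(11, -4) + 39317) = (-6*(-67) + 9273)*((15 + 33)*(11*(1 - 4)) + 39317) = (402 + 9273)*(48*(11*(-3)) + 39317) = 9675*(48*(-33) + 39317) = 9675*(-1584 + 39317) = 9675*37733 = 365066775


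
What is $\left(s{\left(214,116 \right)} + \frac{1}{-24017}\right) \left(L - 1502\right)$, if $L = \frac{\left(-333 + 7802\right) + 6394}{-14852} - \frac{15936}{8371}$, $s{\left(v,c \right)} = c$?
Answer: $- \frac{521228759832547959}{2985939751564} \approx -1.7456 \cdot 10^{5}$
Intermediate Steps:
$L = - \frac{352728645}{124326092}$ ($L = \left(7469 + 6394\right) \left(- \frac{1}{14852}\right) - \frac{15936}{8371} = 13863 \left(- \frac{1}{14852}\right) - \frac{15936}{8371} = - \frac{13863}{14852} - \frac{15936}{8371} = - \frac{352728645}{124326092} \approx -2.8371$)
$\left(s{\left(214,116 \right)} + \frac{1}{-24017}\right) \left(L - 1502\right) = \left(116 + \frac{1}{-24017}\right) \left(- \frac{352728645}{124326092} - 1502\right) = \left(116 - \frac{1}{24017}\right) \left(- \frac{187090518829}{124326092}\right) = \frac{2785971}{24017} \left(- \frac{187090518829}{124326092}\right) = - \frac{521228759832547959}{2985939751564}$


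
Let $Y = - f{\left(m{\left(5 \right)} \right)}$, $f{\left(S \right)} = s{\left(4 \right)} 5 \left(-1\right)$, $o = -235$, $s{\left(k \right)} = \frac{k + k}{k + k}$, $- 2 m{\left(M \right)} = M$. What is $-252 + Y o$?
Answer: $-1427$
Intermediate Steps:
$m{\left(M \right)} = - \frac{M}{2}$
$s{\left(k \right)} = 1$ ($s{\left(k \right)} = \frac{2 k}{2 k} = 2 k \frac{1}{2 k} = 1$)
$f{\left(S \right)} = -5$ ($f{\left(S \right)} = 1 \cdot 5 \left(-1\right) = 5 \left(-1\right) = -5$)
$Y = 5$ ($Y = \left(-1\right) \left(-5\right) = 5$)
$-252 + Y o = -252 + 5 \left(-235\right) = -252 - 1175 = -1427$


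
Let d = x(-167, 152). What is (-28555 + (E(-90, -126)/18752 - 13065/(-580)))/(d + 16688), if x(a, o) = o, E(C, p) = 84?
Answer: -775809263/457886336 ≈ -1.6943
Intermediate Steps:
d = 152
(-28555 + (E(-90, -126)/18752 - 13065/(-580)))/(d + 16688) = (-28555 + (84/18752 - 13065/(-580)))/(152 + 16688) = (-28555 + (84*(1/18752) - 13065*(-1/580)))/16840 = (-28555 + (21/4688 + 2613/116))*(1/16840) = (-28555 + 3063045/135952)*(1/16840) = -3879046315/135952*1/16840 = -775809263/457886336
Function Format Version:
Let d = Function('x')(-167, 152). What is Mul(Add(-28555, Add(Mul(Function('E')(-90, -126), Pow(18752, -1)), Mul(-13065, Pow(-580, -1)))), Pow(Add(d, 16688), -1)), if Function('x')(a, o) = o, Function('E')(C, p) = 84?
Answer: Rational(-775809263, 457886336) ≈ -1.6943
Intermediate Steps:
d = 152
Mul(Add(-28555, Add(Mul(Function('E')(-90, -126), Pow(18752, -1)), Mul(-13065, Pow(-580, -1)))), Pow(Add(d, 16688), -1)) = Mul(Add(-28555, Add(Mul(84, Pow(18752, -1)), Mul(-13065, Pow(-580, -1)))), Pow(Add(152, 16688), -1)) = Mul(Add(-28555, Add(Mul(84, Rational(1, 18752)), Mul(-13065, Rational(-1, 580)))), Pow(16840, -1)) = Mul(Add(-28555, Add(Rational(21, 4688), Rational(2613, 116))), Rational(1, 16840)) = Mul(Add(-28555, Rational(3063045, 135952)), Rational(1, 16840)) = Mul(Rational(-3879046315, 135952), Rational(1, 16840)) = Rational(-775809263, 457886336)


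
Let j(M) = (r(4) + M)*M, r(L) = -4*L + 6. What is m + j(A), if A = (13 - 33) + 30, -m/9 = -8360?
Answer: 75240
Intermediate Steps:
m = 75240 (m = -9*(-8360) = 75240)
r(L) = 6 - 4*L
A = 10 (A = -20 + 30 = 10)
j(M) = M*(-10 + M) (j(M) = ((6 - 4*4) + M)*M = ((6 - 16) + M)*M = (-10 + M)*M = M*(-10 + M))
m + j(A) = 75240 + 10*(-10 + 10) = 75240 + 10*0 = 75240 + 0 = 75240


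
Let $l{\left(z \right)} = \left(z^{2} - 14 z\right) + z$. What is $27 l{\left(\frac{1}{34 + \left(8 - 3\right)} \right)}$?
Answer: $- \frac{1518}{169} \approx -8.9823$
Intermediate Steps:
$l{\left(z \right)} = z^{2} - 13 z$
$27 l{\left(\frac{1}{34 + \left(8 - 3\right)} \right)} = 27 \frac{-13 + \frac{1}{34 + \left(8 - 3\right)}}{34 + \left(8 - 3\right)} = 27 \frac{-13 + \frac{1}{34 + 5}}{34 + 5} = 27 \frac{-13 + \frac{1}{39}}{39} = 27 \cdot \frac{1}{39} \left(- \frac{506}{39}\right) = 27 \left(- \frac{506}{1521}\right) = - \frac{1518}{169}$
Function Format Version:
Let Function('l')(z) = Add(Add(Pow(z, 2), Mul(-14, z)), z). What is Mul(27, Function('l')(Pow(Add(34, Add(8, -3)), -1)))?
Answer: Rational(-1518, 169) ≈ -8.9823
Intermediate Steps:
Function('l')(z) = Add(Pow(z, 2), Mul(-13, z))
Mul(27, Function('l')(Pow(Add(34, Add(8, -3)), -1))) = Mul(27, Mul(Pow(Add(34, Add(8, -3)), -1), Add(-13, Pow(Add(34, Add(8, -3)), -1)))) = Mul(27, Mul(Pow(Add(34, 5), -1), Add(-13, Pow(Add(34, 5), -1)))) = Mul(27, Mul(Pow(39, -1), Add(-13, Pow(39, -1)))) = Mul(27, Mul(Rational(1, 39), Add(-13, Rational(1, 39)))) = Mul(27, Mul(Rational(1, 39), Rational(-506, 39))) = Mul(27, Rational(-506, 1521)) = Rational(-1518, 169)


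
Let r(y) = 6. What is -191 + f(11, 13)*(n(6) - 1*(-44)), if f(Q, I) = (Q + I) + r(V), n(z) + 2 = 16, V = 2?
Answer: 1549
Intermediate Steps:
n(z) = 14 (n(z) = -2 + 16 = 14)
f(Q, I) = 6 + I + Q (f(Q, I) = (Q + I) + 6 = (I + Q) + 6 = 6 + I + Q)
-191 + f(11, 13)*(n(6) - 1*(-44)) = -191 + (6 + 13 + 11)*(14 - 1*(-44)) = -191 + 30*(14 + 44) = -191 + 30*58 = -191 + 1740 = 1549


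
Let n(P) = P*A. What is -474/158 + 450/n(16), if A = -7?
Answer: -393/56 ≈ -7.0179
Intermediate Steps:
n(P) = -7*P (n(P) = P*(-7) = -7*P)
-474/158 + 450/n(16) = -474/158 + 450/((-7*16)) = -474*1/158 + 450/(-112) = -3 + 450*(-1/112) = -3 - 225/56 = -393/56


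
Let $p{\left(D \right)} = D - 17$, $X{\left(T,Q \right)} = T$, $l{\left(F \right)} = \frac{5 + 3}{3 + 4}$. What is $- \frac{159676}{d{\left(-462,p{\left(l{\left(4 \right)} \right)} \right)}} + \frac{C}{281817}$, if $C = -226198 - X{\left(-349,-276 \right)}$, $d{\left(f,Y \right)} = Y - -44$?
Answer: $- \frac{105013457099}{18505983} \approx -5674.6$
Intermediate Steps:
$l{\left(F \right)} = \frac{8}{7}$
$p{\left(D \right)} = -17 + D$
$d{\left(f,Y \right)} = 44 + Y$ ($d{\left(f,Y \right)} = Y + 44 = 44 + Y$)
$C = -225849$ ($C = -226198 - -349 = -226198 + 349 = -225849$)
$- \frac{159676}{d{\left(-462,p{\left(l{\left(4 \right)} \right)} \right)}} + \frac{C}{281817} = - \frac{159676}{44 + \left(-17 + \frac{8}{7}\right)} - \frac{225849}{281817} = - \frac{159676}{44 - \frac{111}{7}} - \frac{75283}{93939} = - \frac{159676}{\frac{197}{7}} - \frac{75283}{93939} = \left(-159676\right) \frac{7}{197} - \frac{75283}{93939} = - \frac{1117732}{197} - \frac{75283}{93939} = - \frac{105013457099}{18505983}$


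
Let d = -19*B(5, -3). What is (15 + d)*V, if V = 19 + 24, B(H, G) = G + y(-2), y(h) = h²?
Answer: -172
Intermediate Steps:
B(H, G) = 4 + G (B(H, G) = G + (-2)² = G + 4 = 4 + G)
V = 43
d = -19 (d = -19*(4 - 3) = -19*1 = -19)
(15 + d)*V = (15 - 19)*43 = -4*43 = -172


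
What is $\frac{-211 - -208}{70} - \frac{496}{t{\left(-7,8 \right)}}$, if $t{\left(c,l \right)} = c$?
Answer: $\frac{4957}{70} \approx 70.814$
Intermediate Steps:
$\frac{-211 - -208}{70} - \frac{496}{t{\left(-7,8 \right)}} = \frac{-211 - -208}{70} - \frac{496}{-7} = \left(-211 + 208\right) \frac{1}{70} - - \frac{496}{7} = \left(-3\right) \frac{1}{70} + \frac{496}{7} = - \frac{3}{70} + \frac{496}{7} = \frac{4957}{70}$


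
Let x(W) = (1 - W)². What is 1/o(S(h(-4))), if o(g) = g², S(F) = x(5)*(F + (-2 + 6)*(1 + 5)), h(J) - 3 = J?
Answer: 1/135424 ≈ 7.3842e-6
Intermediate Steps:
h(J) = 3 + J
S(F) = 384 + 16*F (S(F) = (-1 + 5)²*(F + (-2 + 6)*(1 + 5)) = 4²*(F + 4*6) = 16*(F + 24) = 16*(24 + F) = 384 + 16*F)
1/o(S(h(-4))) = 1/((384 + 16*(3 - 4))²) = 1/((384 + 16*(-1))²) = 1/((384 - 16)²) = 1/(368²) = 1/135424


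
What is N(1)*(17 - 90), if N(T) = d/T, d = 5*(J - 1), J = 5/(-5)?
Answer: 730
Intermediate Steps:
J = -1 (J = 5*(-⅕) = -1)
d = -10 (d = 5*(-1 - 1) = 5*(-2) = -10)
N(T) = -10/T
N(1)*(17 - 90) = (-10/1)*(17 - 90) = -10*1*(-73) = -10*(-73) = 730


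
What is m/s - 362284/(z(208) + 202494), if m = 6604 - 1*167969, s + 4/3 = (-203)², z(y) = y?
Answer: -71456829811/12529314673 ≈ -5.7032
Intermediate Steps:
s = 123623/3 (s = -4/3 + (-203)² = -4/3 + 41209 = 123623/3 ≈ 41208.)
m = -161365 (m = 6604 - 167969 = -161365)
m/s - 362284/(z(208) + 202494) = -161365/123623/3 - 362284/(208 + 202494) = -161365*3/123623 - 362284/202702 = -484095/123623 - 362284*1/202702 = -484095/123623 - 181142/101351 = -71456829811/12529314673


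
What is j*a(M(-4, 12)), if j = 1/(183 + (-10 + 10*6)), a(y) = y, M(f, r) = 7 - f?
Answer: 11/233 ≈ 0.047210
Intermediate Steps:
j = 1/233 (j = 1/(183 + (-10 + 60)) = 1/(183 + 50) = 1/233 ≈ 0.0042918)
j*a(M(-4, 12)) = (7 - 1*(-4))/233 = (7 + 4)/233 = (1/233)*11 = 11/233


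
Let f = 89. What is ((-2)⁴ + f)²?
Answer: 11025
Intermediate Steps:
((-2)⁴ + f)² = ((-2)⁴ + 89)² = (16 + 89)² = 105² = 11025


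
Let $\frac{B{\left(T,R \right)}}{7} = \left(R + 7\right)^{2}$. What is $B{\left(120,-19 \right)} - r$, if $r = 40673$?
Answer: $-39665$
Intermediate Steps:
$B{\left(T,R \right)} = 7 \left(7 + R\right)^{2}$ ($B{\left(T,R \right)} = 7 \left(R + 7\right)^{2} = 7 \left(7 + R\right)^{2}$)
$B{\left(120,-19 \right)} - r = 7 \left(7 - 19\right)^{2} - 40673 = 7 \left(-12\right)^{2} - 40673 = 7 \cdot 144 - 40673 = 1008 - 40673 = -39665$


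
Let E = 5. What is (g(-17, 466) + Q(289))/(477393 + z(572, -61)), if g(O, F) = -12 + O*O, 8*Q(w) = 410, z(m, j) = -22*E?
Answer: 1313/1909132 ≈ 0.00068775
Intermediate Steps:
z(m, j) = -110 (z(m, j) = -22*5 = -110)
Q(w) = 205/4 (Q(w) = (⅛)*410 = 205/4)
g(O, F) = -12 + O²
(g(-17, 466) + Q(289))/(477393 + z(572, -61)) = ((-12 + (-17)²) + 205/4)/(477393 - 110) = ((-12 + 289) + 205/4)/477283 = (277 + 205/4)*(1/477283) = (1313/4)*(1/477283) = 1313/1909132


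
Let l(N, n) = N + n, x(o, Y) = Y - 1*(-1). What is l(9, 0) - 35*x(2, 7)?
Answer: -271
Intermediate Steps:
x(o, Y) = 1 + Y (x(o, Y) = Y + 1 = 1 + Y)
l(9, 0) - 35*x(2, 7) = (9 + 0) - 35*(1 + 7) = 9 - 35*8 = 9 - 280 = -271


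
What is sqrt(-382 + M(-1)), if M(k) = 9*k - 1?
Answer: 14*I*sqrt(2) ≈ 19.799*I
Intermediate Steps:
M(k) = -1 + 9*k
sqrt(-382 + M(-1)) = sqrt(-382 + (-1 + 9*(-1))) = sqrt(-382 + (-1 - 9)) = sqrt(-382 - 10) = sqrt(-392) = 14*I*sqrt(2)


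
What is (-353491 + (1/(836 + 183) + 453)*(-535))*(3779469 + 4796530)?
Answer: -5207068807616391/1019 ≈ -5.1100e+12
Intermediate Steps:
(-353491 + (1/(836 + 183) + 453)*(-535))*(3779469 + 4796530) = (-353491 + (1/1019 + 453)*(-535))*8575999 = (-353491 + (461608/1019)*(-535))*8575999 = (-353491 - 246960280/1019)*8575999 = -607167609/1019*8575999 = -5207068807616391/1019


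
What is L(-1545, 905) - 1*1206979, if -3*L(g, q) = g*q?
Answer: -740904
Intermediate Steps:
L(g, q) = -g*q/3
L(-1545, 905) - 1*1206979 = -1/3*(-1545)*905 - 1*1206979 = 466075 - 1206979 = -740904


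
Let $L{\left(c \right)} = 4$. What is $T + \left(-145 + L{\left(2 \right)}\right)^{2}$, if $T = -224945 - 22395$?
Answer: $-227459$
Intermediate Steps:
$T = -247340$
$T + \left(-145 + L{\left(2 \right)}\right)^{2} = -247340 + \left(-145 + 4\right)^{2} = -247340 + \left(-141\right)^{2} = -247340 + 19881 = -227459$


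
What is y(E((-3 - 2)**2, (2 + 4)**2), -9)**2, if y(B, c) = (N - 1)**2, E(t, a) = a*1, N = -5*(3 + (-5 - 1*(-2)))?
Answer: 1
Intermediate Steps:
N = 0 (N = -5*(3 + (-5 + 2)) = -5*(3 - 3) = -5*0 = 0)
E(t, a) = a
y(B, c) = 1 (y(B, c) = (0 - 1)**2 = (-1)**2 = 1)
y(E((-3 - 2)**2, (2 + 4)**2), -9)**2 = 1**2 = 1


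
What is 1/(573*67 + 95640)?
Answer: 1/134031 ≈ 7.4610e-6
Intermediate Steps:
1/(573*67 + 95640) = 1/(38391 + 95640) = 1/134031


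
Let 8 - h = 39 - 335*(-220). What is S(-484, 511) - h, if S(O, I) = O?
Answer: 73247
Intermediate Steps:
h = -73731 (h = 8 - (39 - 335*(-220)) = 8 - (39 + 73700) = 8 - 1*73739 = 8 - 73739 = -73731)
S(-484, 511) - h = -484 - 1*(-73731) = -484 + 73731 = 73247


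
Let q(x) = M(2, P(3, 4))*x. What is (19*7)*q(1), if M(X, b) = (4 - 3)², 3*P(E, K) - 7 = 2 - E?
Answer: 133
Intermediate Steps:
P(E, K) = 3 - E/3 (P(E, K) = 7/3 + (2 - E)/3 = 7/3 + (⅔ - E/3) = 3 - E/3)
M(X, b) = 1 (M(X, b) = 1² = 1)
q(x) = x (q(x) = 1*x = x)
(19*7)*q(1) = (19*7)*1 = 133*1 = 133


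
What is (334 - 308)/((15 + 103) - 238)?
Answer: -13/60 ≈ -0.21667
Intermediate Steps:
(334 - 308)/((15 + 103) - 238) = 26/(118 - 238) = 26/(-120) = 26*(-1/120) = -13/60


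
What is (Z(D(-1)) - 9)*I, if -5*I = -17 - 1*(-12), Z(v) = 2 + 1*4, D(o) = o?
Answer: -3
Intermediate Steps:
Z(v) = 6 (Z(v) = 2 + 4 = 6)
I = 1 (I = -(-17 - 1*(-12))/5 = -(-17 + 12)/5 = -⅕*(-5) = 1)
(Z(D(-1)) - 9)*I = (6 - 9)*1 = -3*1 = -3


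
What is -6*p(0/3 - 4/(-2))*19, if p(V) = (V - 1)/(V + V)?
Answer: -57/2 ≈ -28.500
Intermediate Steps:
p(V) = (-1 + V)/(2*V) (p(V) = (-1 + V)/((2*V)) = (-1 + V)*(1/(2*V)) = (-1 + V)/(2*V))
-6*p(0/3 - 4/(-2))*19 = -3*(-1 + (0/3 - 4/(-2)))/(0/3 - 4/(-2))*19 = -3*(-1 + (0*(1/3) - 4*(-1/2)))/(0*(1/3) - 4*(-1/2))*19 = -3*(-1 + (0 + 2))/(0 + 2)*19 = -3*(-1 + 2)/2*19 = -3/2*19 = -57/2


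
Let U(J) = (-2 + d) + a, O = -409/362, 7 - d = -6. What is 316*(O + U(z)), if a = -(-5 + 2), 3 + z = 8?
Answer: 736122/181 ≈ 4067.0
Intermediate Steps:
d = 13 (d = 7 - 1*(-6) = 7 + 6 = 13)
z = 5 (z = -3 + 8 = 5)
a = 3 (a = -1*(-3) = 3)
O = -409/362 (O = -409*1/362 = -409/362 ≈ -1.1298)
U(J) = 14 (U(J) = (-2 + 13) + 3 = 11 + 3 = 14)
316*(O + U(z)) = 316*(-409/362 + 14) = 316*(4659/362) = 736122/181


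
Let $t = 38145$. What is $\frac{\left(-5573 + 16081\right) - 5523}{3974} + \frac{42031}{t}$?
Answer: $\frac{357184019}{151588230} \approx 2.3563$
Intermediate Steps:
$\frac{\left(-5573 + 16081\right) - 5523}{3974} + \frac{42031}{t} = \frac{\left(-5573 + 16081\right) - 5523}{3974} + \frac{42031}{38145} = \left(10508 - 5523\right) \frac{1}{3974} + 42031 \cdot \frac{1}{38145} = 4985 \cdot \frac{1}{3974} + \frac{42031}{38145} = \frac{4985}{3974} + \frac{42031}{38145} = \frac{357184019}{151588230}$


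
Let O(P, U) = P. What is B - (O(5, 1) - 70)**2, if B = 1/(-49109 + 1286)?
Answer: -202052176/47823 ≈ -4225.0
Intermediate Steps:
B = -1/47823 (B = 1/(-47823) = -1/47823 ≈ -2.0910e-5)
B - (O(5, 1) - 70)**2 = -1/47823 - (5 - 70)**2 = -1/47823 - 1*(-65)**2 = -1/47823 - 1*4225 = -1/47823 - 4225 = -202052176/47823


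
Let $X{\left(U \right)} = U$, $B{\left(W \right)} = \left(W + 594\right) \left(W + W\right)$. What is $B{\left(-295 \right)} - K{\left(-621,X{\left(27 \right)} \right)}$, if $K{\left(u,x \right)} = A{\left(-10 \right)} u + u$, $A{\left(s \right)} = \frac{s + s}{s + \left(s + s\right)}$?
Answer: $-175375$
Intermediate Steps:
$B{\left(W \right)} = 2 W \left(594 + W\right)$ ($B{\left(W \right)} = \left(594 + W\right) 2 W = 2 W \left(594 + W\right)$)
$A{\left(s \right)} = \frac{2}{3}$ ($A{\left(s \right)} = \frac{2 s}{s + 2 s} = \frac{2 s}{3 s} = 2 s \frac{1}{3 s} = \frac{2}{3}$)
$K{\left(u,x \right)} = \frac{5 u}{3}$ ($K{\left(u,x \right)} = \frac{2 u}{3} + u = \frac{5 u}{3}$)
$B{\left(-295 \right)} - K{\left(-621,X{\left(27 \right)} \right)} = 2 \left(-295\right) \left(594 - 295\right) - \frac{5}{3} \left(-621\right) = 2 \left(-295\right) 299 - -1035 = -176410 + 1035 = -175375$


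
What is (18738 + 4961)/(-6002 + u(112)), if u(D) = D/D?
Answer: -23699/6001 ≈ -3.9492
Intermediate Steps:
u(D) = 1
(18738 + 4961)/(-6002 + u(112)) = (18738 + 4961)/(-6002 + 1) = 23699/(-6001) = 23699*(-1/6001) = -23699/6001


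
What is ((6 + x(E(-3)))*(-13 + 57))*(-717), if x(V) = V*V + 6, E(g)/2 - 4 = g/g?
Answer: -3533376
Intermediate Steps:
E(g) = 10 (E(g) = 8 + 2*(g/g) = 8 + 2*1 = 8 + 2 = 10)
x(V) = 6 + V² (x(V) = V² + 6 = 6 + V²)
((6 + x(E(-3)))*(-13 + 57))*(-717) = ((6 + (6 + 10²))*(-13 + 57))*(-717) = ((6 + (6 + 100))*44)*(-717) = ((6 + 106)*44)*(-717) = (112*44)*(-717) = 4928*(-717) = -3533376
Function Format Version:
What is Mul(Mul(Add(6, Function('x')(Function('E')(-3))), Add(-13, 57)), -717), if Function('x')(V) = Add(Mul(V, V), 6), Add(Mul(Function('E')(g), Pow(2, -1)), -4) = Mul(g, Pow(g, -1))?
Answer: -3533376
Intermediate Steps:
Function('E')(g) = 10 (Function('E')(g) = Add(8, Mul(2, Mul(g, Pow(g, -1)))) = Add(8, Mul(2, 1)) = Add(8, 2) = 10)
Function('x')(V) = Add(6, Pow(V, 2)) (Function('x')(V) = Add(Pow(V, 2), 6) = Add(6, Pow(V, 2)))
Mul(Mul(Add(6, Function('x')(Function('E')(-3))), Add(-13, 57)), -717) = Mul(Mul(Add(6, Add(6, Pow(10, 2))), Add(-13, 57)), -717) = Mul(Mul(Add(6, Add(6, 100)), 44), -717) = Mul(Mul(Add(6, 106), 44), -717) = Mul(Mul(112, 44), -717) = Mul(4928, -717) = -3533376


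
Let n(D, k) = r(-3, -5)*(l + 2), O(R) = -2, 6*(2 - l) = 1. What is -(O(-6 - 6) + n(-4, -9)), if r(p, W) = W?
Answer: 127/6 ≈ 21.167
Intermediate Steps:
l = 11/6 (l = 2 - ⅙*1 = 2 - ⅙ = 11/6 ≈ 1.8333)
n(D, k) = -115/6 (n(D, k) = -5*(11/6 + 2) = -5*23/6 = -115/6)
-(O(-6 - 6) + n(-4, -9)) = -(-2 - 115/6) = -1*(-127/6) = 127/6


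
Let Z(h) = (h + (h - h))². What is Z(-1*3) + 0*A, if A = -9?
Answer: 9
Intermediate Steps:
Z(h) = h² (Z(h) = (h + 0)² = h²)
Z(-1*3) + 0*A = (-1*3)² + 0*(-9) = (-3)² + 0 = 9 + 0 = 9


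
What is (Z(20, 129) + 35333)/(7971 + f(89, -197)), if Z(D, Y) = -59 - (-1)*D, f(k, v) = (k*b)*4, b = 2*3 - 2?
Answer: 35294/9395 ≈ 3.7567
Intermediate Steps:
b = 4 (b = 6 - 2 = 4)
f(k, v) = 16*k (f(k, v) = (k*4)*4 = (4*k)*4 = 16*k)
Z(D, Y) = -59 + D
(Z(20, 129) + 35333)/(7971 + f(89, -197)) = ((-59 + 20) + 35333)/(7971 + 16*89) = (-39 + 35333)/(7971 + 1424) = 35294/9395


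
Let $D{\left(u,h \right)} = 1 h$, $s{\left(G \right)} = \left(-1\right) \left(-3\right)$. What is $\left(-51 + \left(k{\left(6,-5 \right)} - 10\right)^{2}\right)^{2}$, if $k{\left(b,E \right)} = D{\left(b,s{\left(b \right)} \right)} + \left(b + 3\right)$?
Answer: $2209$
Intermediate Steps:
$s{\left(G \right)} = 3$
$D{\left(u,h \right)} = h$
$k{\left(b,E \right)} = 6 + b$ ($k{\left(b,E \right)} = 3 + \left(b + 3\right) = 3 + \left(3 + b\right) = 6 + b$)
$\left(-51 + \left(k{\left(6,-5 \right)} - 10\right)^{2}\right)^{2} = \left(-51 + \left(\left(6 + 6\right) - 10\right)^{2}\right)^{2} = \left(-51 + \left(12 - 10\right)^{2}\right)^{2} = \left(-51 + 2^{2}\right)^{2} = \left(-51 + 4\right)^{2} = \left(-47\right)^{2} = 2209$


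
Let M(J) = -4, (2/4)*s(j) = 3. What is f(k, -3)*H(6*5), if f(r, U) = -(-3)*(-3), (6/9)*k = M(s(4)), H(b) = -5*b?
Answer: 1350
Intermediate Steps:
s(j) = 6 (s(j) = 2*3 = 6)
k = -6 (k = (3/2)*(-4) = -6)
f(r, U) = -9 (f(r, U) = -3*3 = -9)
f(k, -3)*H(6*5) = -(-45)*6*5 = -(-45)*30 = -9*(-150) = 1350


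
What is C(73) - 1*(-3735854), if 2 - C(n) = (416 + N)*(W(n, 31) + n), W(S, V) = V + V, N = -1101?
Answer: 3828331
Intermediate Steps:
W(S, V) = 2*V
C(n) = 42472 + 685*n (C(n) = 2 - (416 - 1101)*(2*31 + n) = 2 - (-685)*(62 + n) = 2 - (-42470 - 685*n) = 2 + (42470 + 685*n) = 42472 + 685*n)
C(73) - 1*(-3735854) = (42472 + 685*73) - 1*(-3735854) = (42472 + 50005) + 3735854 = 92477 + 3735854 = 3828331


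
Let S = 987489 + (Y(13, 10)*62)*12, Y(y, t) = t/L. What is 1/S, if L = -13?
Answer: 13/12829917 ≈ 1.0133e-6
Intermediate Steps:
Y(y, t) = -t/13 (Y(y, t) = t/(-13) = t*(-1/13) = -t/13)
S = 12829917/13 (S = 987489 + (-1/13*10*62)*12 = 987489 - 10/13*62*12 = 987489 - 620/13*12 = 987489 - 7440/13 = 12829917/13 ≈ 9.8692e+5)
1/S = 1/(12829917/13) = 13/12829917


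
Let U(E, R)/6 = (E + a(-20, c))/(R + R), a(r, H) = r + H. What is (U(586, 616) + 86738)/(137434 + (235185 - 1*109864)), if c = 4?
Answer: 26716159/80928540 ≈ 0.33012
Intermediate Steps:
a(r, H) = H + r
U(E, R) = 3*(-16 + E)/R (U(E, R) = 6*((E + (4 - 20))/(R + R)) = 6*((E - 16)/((2*R))) = 6*((-16 + E)*(1/(2*R))) = 6*((-16 + E)/(2*R)) = 3*(-16 + E)/R)
(U(586, 616) + 86738)/(137434 + (235185 - 1*109864)) = (3*(-16 + 586)/616 + 86738)/(137434 + (235185 - 1*109864)) = (3*(1/616)*570 + 86738)/(137434 + (235185 - 109864)) = (855/308 + 86738)/(137434 + 125321) = (26716159/308)/262755 = (26716159/308)*(1/262755) = 26716159/80928540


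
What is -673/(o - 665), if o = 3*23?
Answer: 673/596 ≈ 1.1292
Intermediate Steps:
o = 69
-673/(o - 665) = -673/(69 - 665) = -673/(-596) = -673*(-1/596) = 673/596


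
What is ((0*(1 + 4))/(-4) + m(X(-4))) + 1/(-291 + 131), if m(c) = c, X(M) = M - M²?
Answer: -3201/160 ≈ -20.006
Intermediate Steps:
((0*(1 + 4))/(-4) + m(X(-4))) + 1/(-291 + 131) = ((0*(1 + 4))/(-4) - 4*(1 - 1*(-4))) + 1/(-291 + 131) = ((0*5)*(-¼) - 4*(1 + 4)) + 1/(-160) = (0*(-¼) - 4*5) - 1/160 = (0 - 20) - 1/160 = -20 - 1/160 = -3201/160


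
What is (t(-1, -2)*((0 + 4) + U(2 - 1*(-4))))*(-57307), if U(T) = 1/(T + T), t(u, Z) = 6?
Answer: -2808043/2 ≈ -1.4040e+6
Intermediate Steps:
U(T) = 1/(2*T)
(t(-1, -2)*((0 + 4) + U(2 - 1*(-4))))*(-57307) = (6*((0 + 4) + 1/(2*(2 - 1*(-4)))))*(-57307) = (6*(4 + 1/(2*(2 + 4))))*(-57307) = (6*(4 + (½)/6))*(-57307) = (6*(4 + (½)*(⅙)))*(-57307) = (6*(4 + 1/12))*(-57307) = (6*(49/12))*(-57307) = (49/2)*(-57307) = -2808043/2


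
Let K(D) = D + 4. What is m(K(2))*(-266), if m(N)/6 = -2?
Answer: 3192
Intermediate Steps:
K(D) = 4 + D
m(N) = -12 (m(N) = 6*(-2) = -12)
m(K(2))*(-266) = -12*(-266) = 3192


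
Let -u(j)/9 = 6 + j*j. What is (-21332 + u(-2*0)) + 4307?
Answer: -17079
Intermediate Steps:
u(j) = -54 - 9*j**2 (u(j) = -9*(6 + j*j) = -9*(6 + j**2) = -54 - 9*j**2)
(-21332 + u(-2*0)) + 4307 = (-21332 + (-54 - 9*(-2*0)**2)) + 4307 = (-21332 + (-54 - 9*0**2)) + 4307 = (-21332 + (-54 - 9*0)) + 4307 = (-21332 + (-54 + 0)) + 4307 = (-21332 - 54) + 4307 = -21386 + 4307 = -17079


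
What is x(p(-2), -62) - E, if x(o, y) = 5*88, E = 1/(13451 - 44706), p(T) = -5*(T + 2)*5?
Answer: 13752201/31255 ≈ 440.00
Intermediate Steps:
p(T) = -50 - 25*T (p(T) = -5*(2 + T)*5 = (-10 - 5*T)*5 = -50 - 25*T)
E = -1/31255 (E = 1/(-31255) = -1/31255 ≈ -3.1995e-5)
x(o, y) = 440
x(p(-2), -62) - E = 440 - 1*(-1/31255) = 440 + 1/31255 = 13752201/31255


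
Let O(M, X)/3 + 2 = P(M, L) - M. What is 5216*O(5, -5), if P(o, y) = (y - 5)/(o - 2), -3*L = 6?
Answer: -146048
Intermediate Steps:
L = -2 (L = -⅓*6 = -2)
P(o, y) = (-5 + y)/(-2 + o)
O(M, X) = -6 - 21/(-2 + M) - 3*M (O(M, X) = -6 + 3*((-5 - 2)/(-2 + M) - M) = -6 + 3*(-7/(-2 + M) - M) = -6 + 3*(-M - 7/(-2 + M)) = -6 + (-21/(-2 + M) - 3*M) = -6 - 21/(-2 + M) - 3*M)
5216*O(5, -5) = 5216*(3*(-3 - 1*5²)/(-2 + 5)) = 5216*(3*(-3 - 1*25)/3) = 5216*(3*(⅓)*(-3 - 25)) = 5216*(3*(⅓)*(-28)) = 5216*(-28) = -146048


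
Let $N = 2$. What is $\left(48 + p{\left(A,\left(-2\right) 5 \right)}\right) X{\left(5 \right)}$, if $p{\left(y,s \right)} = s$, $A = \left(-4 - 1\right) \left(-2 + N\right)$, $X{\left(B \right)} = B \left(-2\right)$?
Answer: $-380$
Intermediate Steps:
$X{\left(B \right)} = - 2 B$
$A = 0$ ($A = \left(-4 - 1\right) \left(-2 + 2\right) = \left(-5\right) 0 = 0$)
$\left(48 + p{\left(A,\left(-2\right) 5 \right)}\right) X{\left(5 \right)} = \left(48 - 10\right) \left(\left(-2\right) 5\right) = \left(48 - 10\right) \left(-10\right) = 38 \left(-10\right) = -380$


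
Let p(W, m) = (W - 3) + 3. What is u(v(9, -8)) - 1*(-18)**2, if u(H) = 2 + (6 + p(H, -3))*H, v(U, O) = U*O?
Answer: 4430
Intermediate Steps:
v(U, O) = O*U
p(W, m) = W (p(W, m) = (-3 + W) + 3 = W)
u(H) = 2 + H*(6 + H) (u(H) = 2 + (6 + H)*H = 2 + H*(6 + H))
u(v(9, -8)) - 1*(-18)**2 = (2 + (-8*9)**2 + 6*(-8*9)) - 1*(-18)**2 = (2 + (-72)**2 + 6*(-72)) - 1*324 = (2 + 5184 - 432) - 324 = 4754 - 324 = 4430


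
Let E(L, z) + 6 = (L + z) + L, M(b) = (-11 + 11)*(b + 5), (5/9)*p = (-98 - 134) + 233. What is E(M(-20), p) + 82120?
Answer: 410579/5 ≈ 82116.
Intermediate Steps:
p = 9/5 (p = 9*((-98 - 134) + 233)/5 = 9*(-232 + 233)/5 = (9/5)*1 = 9/5 ≈ 1.8000)
M(b) = 0 (M(b) = 0*(5 + b) = 0)
E(L, z) = -6 + z + 2*L (E(L, z) = -6 + ((L + z) + L) = -6 + (z + 2*L) = -6 + z + 2*L)
E(M(-20), p) + 82120 = (-6 + 9/5 + 2*0) + 82120 = (-6 + 9/5 + 0) + 82120 = -21/5 + 82120 = 410579/5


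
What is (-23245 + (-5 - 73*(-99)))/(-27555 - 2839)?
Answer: 2289/4342 ≈ 0.52718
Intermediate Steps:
(-23245 + (-5 - 73*(-99)))/(-27555 - 2839) = (-23245 + (-5 + 7227))/(-30394) = (-23245 + 7222)*(-1/30394) = -16023*(-1/30394) = 2289/4342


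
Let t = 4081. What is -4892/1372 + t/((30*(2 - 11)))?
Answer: -1729993/92610 ≈ -18.680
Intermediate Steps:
-4892/1372 + t/((30*(2 - 11))) = -4892/1372 + 4081/((30*(2 - 11))) = -4892*1/1372 + 4081/((30*(-9))) = -1223/343 + 4081/(-270) = -1223/343 + 4081*(-1/270) = -1223/343 - 4081/270 = -1729993/92610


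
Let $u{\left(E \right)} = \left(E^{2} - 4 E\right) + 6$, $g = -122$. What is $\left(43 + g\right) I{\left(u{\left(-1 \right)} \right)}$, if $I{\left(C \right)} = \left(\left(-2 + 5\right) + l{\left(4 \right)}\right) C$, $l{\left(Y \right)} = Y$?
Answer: $-6083$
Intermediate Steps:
$u{\left(E \right)} = 6 + E^{2} - 4 E$
$I{\left(C \right)} = 7 C$ ($I{\left(C \right)} = \left(\left(-2 + 5\right) + 4\right) C = \left(3 + 4\right) C = 7 C$)
$\left(43 + g\right) I{\left(u{\left(-1 \right)} \right)} = \left(43 - 122\right) 7 \left(6 + \left(-1\right)^{2} - -4\right) = - 79 \cdot 7 \left(6 + 1 + 4\right) = - 79 \cdot 7 \cdot 11 = \left(-79\right) 77 = -6083$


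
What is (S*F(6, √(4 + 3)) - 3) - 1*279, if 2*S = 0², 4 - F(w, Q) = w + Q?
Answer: -282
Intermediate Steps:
F(w, Q) = 4 - Q - w (F(w, Q) = 4 - (w + Q) = 4 - (Q + w) = 4 + (-Q - w) = 4 - Q - w)
S = 0 (S = (½)*0² = (½)*0 = 0)
(S*F(6, √(4 + 3)) - 3) - 1*279 = (0*(4 - √(4 + 3) - 1*6) - 3) - 1*279 = (0*(4 - √7 - 6) - 3) - 279 = (0*(-2 - √7) - 3) - 279 = (0 - 3) - 279 = -3 - 279 = -282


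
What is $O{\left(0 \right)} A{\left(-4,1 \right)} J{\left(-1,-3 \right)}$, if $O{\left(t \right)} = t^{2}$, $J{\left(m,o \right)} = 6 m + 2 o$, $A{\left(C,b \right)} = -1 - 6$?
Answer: $0$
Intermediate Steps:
$A{\left(C,b \right)} = -7$ ($A{\left(C,b \right)} = -1 - 6 = -7$)
$J{\left(m,o \right)} = 2 o + 6 m$
$O{\left(0 \right)} A{\left(-4,1 \right)} J{\left(-1,-3 \right)} = 0^{2} \left(-7\right) \left(2 \left(-3\right) + 6 \left(-1\right)\right) = 0 \left(-7\right) \left(-6 - 6\right) = 0 \left(-12\right) = 0$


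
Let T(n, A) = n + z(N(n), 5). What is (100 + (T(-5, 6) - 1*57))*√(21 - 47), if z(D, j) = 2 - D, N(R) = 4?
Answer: 36*I*√26 ≈ 183.56*I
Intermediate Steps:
T(n, A) = -2 + n (T(n, A) = n + (2 - 1*4) = n + (2 - 4) = n - 2 = -2 + n)
(100 + (T(-5, 6) - 1*57))*√(21 - 47) = (100 + ((-2 - 5) - 1*57))*√(21 - 47) = (100 + (-7 - 57))*√(-26) = (100 - 64)*(I*√26) = 36*(I*√26) = 36*I*√26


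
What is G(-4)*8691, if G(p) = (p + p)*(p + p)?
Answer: 556224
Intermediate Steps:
G(p) = 4*p**2 (G(p) = (2*p)*(2*p) = 4*p**2)
G(-4)*8691 = (4*(-4)**2)*8691 = (4*16)*8691 = 64*8691 = 556224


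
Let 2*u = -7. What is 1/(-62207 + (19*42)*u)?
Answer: -1/65000 ≈ -1.5385e-5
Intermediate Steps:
u = -7/2 (u = (1/2)*(-7) = -7/2 ≈ -3.5000)
1/(-62207 + (19*42)*u) = 1/(-62207 + (19*42)*(-7/2)) = 1/(-62207 + 798*(-7/2)) = 1/(-62207 - 2793) = 1/(-65000) = -1/65000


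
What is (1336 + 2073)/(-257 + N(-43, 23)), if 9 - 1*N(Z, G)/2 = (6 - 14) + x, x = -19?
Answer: -3409/185 ≈ -18.427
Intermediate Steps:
N(Z, G) = 72 (N(Z, G) = 18 - 2*((6 - 14) - 19) = 18 - 2*(-8 - 19) = 18 - 2*(-27) = 18 + 54 = 72)
(1336 + 2073)/(-257 + N(-43, 23)) = (1336 + 2073)/(-257 + 72) = 3409/(-185) = 3409*(-1/185) = -3409/185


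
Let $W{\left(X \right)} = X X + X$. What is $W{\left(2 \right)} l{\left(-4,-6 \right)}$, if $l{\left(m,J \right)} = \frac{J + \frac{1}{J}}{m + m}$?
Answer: $\frac{37}{8} \approx 4.625$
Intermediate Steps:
$W{\left(X \right)} = X + X^{2}$ ($W{\left(X \right)} = X^{2} + X = X + X^{2}$)
$l{\left(m,J \right)} = \frac{J + \frac{1}{J}}{2 m}$
$W{\left(2 \right)} l{\left(-4,-6 \right)} = 2 \left(1 + 2\right) \frac{1 + \left(-6\right)^{2}}{2 \left(-6\right) \left(-4\right)} = 2 \cdot 3 \cdot \frac{1}{2} \left(- \frac{1}{6}\right) \left(- \frac{1}{4}\right) \left(1 + 36\right) = 6 \cdot \frac{1}{2} \left(- \frac{1}{6}\right) \left(- \frac{1}{4}\right) 37 = 6 \cdot \frac{37}{48} = \frac{37}{8}$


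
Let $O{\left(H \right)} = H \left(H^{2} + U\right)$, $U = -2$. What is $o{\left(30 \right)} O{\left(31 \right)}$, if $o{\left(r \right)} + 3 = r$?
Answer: $802683$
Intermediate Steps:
$o{\left(r \right)} = -3 + r$
$O{\left(H \right)} = H \left(-2 + H^{2}\right)$ ($O{\left(H \right)} = H \left(H^{2} - 2\right) = H \left(-2 + H^{2}\right)$)
$o{\left(30 \right)} O{\left(31 \right)} = \left(-3 + 30\right) 31 \left(-2 + 31^{2}\right) = 27 \cdot 31 \left(-2 + 961\right) = 27 \cdot 31 \cdot 959 = 27 \cdot 29729 = 802683$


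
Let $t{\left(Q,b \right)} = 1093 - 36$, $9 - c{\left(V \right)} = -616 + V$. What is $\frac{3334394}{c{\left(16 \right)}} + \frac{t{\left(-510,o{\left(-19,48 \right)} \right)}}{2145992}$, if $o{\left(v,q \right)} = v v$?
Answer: $\frac{1022226213223}{186701304} \approx 5475.2$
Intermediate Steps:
$o{\left(v,q \right)} = v^{2}$
$c{\left(V \right)} = 625 - V$ ($c{\left(V \right)} = 9 - \left(-616 + V\right) = 625 - V$)
$t{\left(Q,b \right)} = 1057$
$\frac{3334394}{c{\left(16 \right)}} + \frac{t{\left(-510,o{\left(-19,48 \right)} \right)}}{2145992} = \frac{3334394}{625 - 16} + \frac{1057}{2145992} = \frac{3334394}{625 - 16} + 1057 \cdot \frac{1}{2145992} = \frac{3334394}{609} + \frac{1057}{2145992} = 3334394 \cdot \frac{1}{609} + \frac{1057}{2145992} = \frac{476342}{87} + \frac{1057}{2145992} = \frac{1022226213223}{186701304}$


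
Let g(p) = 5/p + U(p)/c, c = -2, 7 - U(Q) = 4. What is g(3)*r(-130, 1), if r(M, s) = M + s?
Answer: -43/2 ≈ -21.500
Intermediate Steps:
U(Q) = 3 (U(Q) = 7 - 1*4 = 7 - 4 = 3)
g(p) = -3/2 + 5/p (g(p) = 5/p + 3/(-2) = 5/p + 3*(-1/2) = 5/p - 3/2 = -3/2 + 5/p)
g(3)*r(-130, 1) = (-3/2 + 5/3)*(-130 + 1) = (-3/2 + 5*(1/3))*(-129) = (-3/2 + 5/3)*(-129) = (1/6)*(-129) = -43/2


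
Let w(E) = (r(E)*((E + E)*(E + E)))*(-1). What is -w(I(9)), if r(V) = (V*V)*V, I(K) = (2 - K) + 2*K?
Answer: 644204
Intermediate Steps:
I(K) = 2 + K
r(V) = V³ (r(V) = V²*V = V³)
w(E) = -4*E⁵ (w(E) = (E³*((E + E)*(E + E)))*(-1) = (E³*((2*E)*(2*E)))*(-1) = (E³*(4*E²))*(-1) = (4*E⁵)*(-1) = -4*E⁵)
-w(I(9)) = -(-4)*(2 + 9)⁵ = -(-4)*11⁵ = -(-4)*161051 = -1*(-644204) = 644204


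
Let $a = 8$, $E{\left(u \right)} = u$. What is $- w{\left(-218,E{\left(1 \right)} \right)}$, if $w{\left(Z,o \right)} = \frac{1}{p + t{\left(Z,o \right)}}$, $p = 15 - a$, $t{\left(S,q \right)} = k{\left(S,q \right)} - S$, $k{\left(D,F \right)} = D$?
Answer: $- \frac{1}{7} \approx -0.14286$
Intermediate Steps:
$t{\left(S,q \right)} = 0$ ($t{\left(S,q \right)} = S - S = 0$)
$p = 7$ ($p = 15 - 8 = 7$)
$w{\left(Z,o \right)} = \frac{1}{7}$ ($w{\left(Z,o \right)} = \frac{1}{7 + 0} = \frac{1}{7}$)
$- w{\left(-218,E{\left(1 \right)} \right)} = \left(-1\right) \frac{1}{7} = - \frac{1}{7}$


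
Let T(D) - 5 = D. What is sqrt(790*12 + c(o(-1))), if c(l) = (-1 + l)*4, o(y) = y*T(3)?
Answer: 2*sqrt(2361) ≈ 97.180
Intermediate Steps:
T(D) = 5 + D
o(y) = 8*y (o(y) = y*(5 + 3) = y*8 = 8*y)
c(l) = -4 + 4*l
sqrt(790*12 + c(o(-1))) = sqrt(790*12 + (-4 + 4*(8*(-1)))) = sqrt(9480 + (-4 + 4*(-8))) = sqrt(9480 + (-4 - 32)) = sqrt(9480 - 36) = sqrt(9444) = 2*sqrt(2361)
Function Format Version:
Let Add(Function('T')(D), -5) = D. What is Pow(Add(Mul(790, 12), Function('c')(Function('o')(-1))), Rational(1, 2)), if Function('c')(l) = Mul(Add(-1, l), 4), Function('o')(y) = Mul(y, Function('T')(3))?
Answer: Mul(2, Pow(2361, Rational(1, 2))) ≈ 97.180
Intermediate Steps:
Function('T')(D) = Add(5, D)
Function('o')(y) = Mul(8, y) (Function('o')(y) = Mul(y, Add(5, 3)) = Mul(y, 8) = Mul(8, y))
Function('c')(l) = Add(-4, Mul(4, l))
Pow(Add(Mul(790, 12), Function('c')(Function('o')(-1))), Rational(1, 2)) = Pow(Add(Mul(790, 12), Add(-4, Mul(4, Mul(8, -1)))), Rational(1, 2)) = Pow(Add(9480, Add(-4, Mul(4, -8))), Rational(1, 2)) = Pow(Add(9480, Add(-4, -32)), Rational(1, 2)) = Pow(Add(9480, -36), Rational(1, 2)) = Pow(9444, Rational(1, 2)) = Mul(2, Pow(2361, Rational(1, 2)))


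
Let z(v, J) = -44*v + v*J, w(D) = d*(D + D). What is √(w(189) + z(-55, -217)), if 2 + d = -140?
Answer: 3*I*√4369 ≈ 198.3*I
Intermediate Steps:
d = -142 (d = -2 - 140 = -142)
w(D) = -284*D (w(D) = -142*(D + D) = -284*D)
z(v, J) = -44*v + J*v
√(w(189) + z(-55, -217)) = √(-284*189 - 55*(-44 - 217)) = √(-53676 - 55*(-261)) = √(-53676 + 14355) = √(-39321) = 3*I*√4369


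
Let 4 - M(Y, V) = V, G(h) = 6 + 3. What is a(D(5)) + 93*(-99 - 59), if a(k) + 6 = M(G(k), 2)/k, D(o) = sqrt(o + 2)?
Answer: -14700 + 2*sqrt(7)/7 ≈ -14699.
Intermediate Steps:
G(h) = 9
M(Y, V) = 4 - V
D(o) = sqrt(2 + o)
a(k) = -6 + 2/k (a(k) = -6 + (4 - 1*2)/k = -6 + (4 - 2)/k = -6 + 2/k)
a(D(5)) + 93*(-99 - 59) = (-6 + 2/(sqrt(2 + 5))) + 93*(-99 - 59) = (-6 + 2/(sqrt(7))) + 93*(-158) = (-6 + 2*(sqrt(7)/7)) - 14694 = (-6 + 2*sqrt(7)/7) - 14694 = -14700 + 2*sqrt(7)/7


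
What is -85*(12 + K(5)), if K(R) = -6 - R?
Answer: -85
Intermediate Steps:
-85*(12 + K(5)) = -85*(12 + (-6 - 1*5)) = -85*(12 + (-6 - 5)) = -85*(12 - 11) = -85*1 = -85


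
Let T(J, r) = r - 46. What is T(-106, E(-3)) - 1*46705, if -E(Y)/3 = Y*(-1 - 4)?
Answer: -46796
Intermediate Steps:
E(Y) = 15*Y (E(Y) = -3*Y*(-1 - 4) = -3*Y*(-5) = -(-15)*Y = 15*Y)
T(J, r) = -46 + r
T(-106, E(-3)) - 1*46705 = (-46 + 15*(-3)) - 1*46705 = (-46 - 45) - 46705 = -91 - 46705 = -46796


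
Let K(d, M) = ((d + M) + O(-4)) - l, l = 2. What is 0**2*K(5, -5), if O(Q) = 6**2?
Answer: 0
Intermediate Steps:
O(Q) = 36
K(d, M) = 34 + M + d (K(d, M) = ((d + M) + 36) - 1*2 = ((M + d) + 36) - 2 = (36 + M + d) - 2 = 34 + M + d)
0**2*K(5, -5) = 0**2*(34 - 5 + 5) = 0*34 = 0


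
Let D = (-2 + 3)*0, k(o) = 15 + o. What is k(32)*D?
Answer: 0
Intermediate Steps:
D = 0 (D = 1*0 = 0)
k(32)*D = (15 + 32)*0 = 47*0 = 0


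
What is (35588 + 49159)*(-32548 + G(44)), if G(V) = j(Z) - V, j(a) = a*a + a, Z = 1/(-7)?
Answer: -135342145458/49 ≈ -2.7621e+9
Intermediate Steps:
Z = -⅐ ≈ -0.14286
j(a) = a + a² (j(a) = a² + a = a + a²)
G(V) = -6/49 - V (G(V) = -(1 - ⅐)/7 - V = -⅐*6/7 - V = -6/49 - V)
(35588 + 49159)*(-32548 + G(44)) = (35588 + 49159)*(-32548 + (-6/49 - 1*44)) = 84747*(-32548 + (-6/49 - 44)) = 84747*(-32548 - 2162/49) = 84747*(-1597014/49) = -135342145458/49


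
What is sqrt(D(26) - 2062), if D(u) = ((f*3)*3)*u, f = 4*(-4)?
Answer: I*sqrt(5806) ≈ 76.197*I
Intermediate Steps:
f = -16
D(u) = -144*u (D(u) = (-16*3*3)*u = (-48*3)*u = -144*u)
sqrt(D(26) - 2062) = sqrt(-144*26 - 2062) = sqrt(-3744 - 2062) = sqrt(-5806) = I*sqrt(5806)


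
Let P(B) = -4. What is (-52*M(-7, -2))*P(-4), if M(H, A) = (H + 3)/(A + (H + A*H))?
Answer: -832/5 ≈ -166.40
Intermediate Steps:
M(H, A) = (3 + H)/(A + H + A*H)
(-52*M(-7, -2))*P(-4) = -52*(3 - 7)/(-2 - 7 - 2*(-7))*(-4) = -52*(-4)/(-2 - 7 + 14)*(-4) = -52*(-4)/5*(-4) = -52*(-⅘)*(-4) = (208/5)*(-4) = -832/5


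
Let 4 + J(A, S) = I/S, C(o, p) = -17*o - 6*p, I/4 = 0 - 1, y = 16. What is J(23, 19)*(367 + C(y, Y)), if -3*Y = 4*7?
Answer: -12080/19 ≈ -635.79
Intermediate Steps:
I = -4 (I = 4*(0 - 1) = 4*(-1) = -4)
Y = -28/3 (Y = -4*7/3 = -1/3*28 = -28/3 ≈ -9.3333)
J(A, S) = -4 - 4/S
J(23, 19)*(367 + C(y, Y)) = (-4 - 4/19)*(367 + (-17*16 - 6*(-28/3))) = (-4 - 4*1/19)*(367 + (-272 + 56)) = (-4 - 4/19)*(367 - 216) = -80/19*151 = -12080/19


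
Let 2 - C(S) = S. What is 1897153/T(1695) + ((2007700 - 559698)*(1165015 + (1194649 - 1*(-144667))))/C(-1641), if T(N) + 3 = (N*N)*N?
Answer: 17659158254107683754643/8001044222196 ≈ 2.2071e+9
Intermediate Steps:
C(S) = 2 - S
T(N) = -3 + N**3 (T(N) = -3 + (N*N)*N = -3 + N**2*N = -3 + N**3)
1897153/T(1695) + ((2007700 - 559698)*(1165015 + (1194649 - 1*(-144667))))/C(-1641) = 1897153/(-3 + 1695**3) + ((2007700 - 559698)*(1165015 + (1194649 - 1*(-144667))))/(2 - 1*(-1641)) = 1897153/(-3 + 4869777375) + (1448002*(1165015 + (1194649 + 144667)))/(2 + 1641) = 1897153/4869777372 + (1448002*(1165015 + 1339316))/1643 = 1897153*(1/4869777372) + (1448002*2504331)*(1/1643) = 1897153/4869777372 + 3626276296662*(1/1643) = 1897153/4869777372 + 3626276296662/1643 = 17659158254107683754643/8001044222196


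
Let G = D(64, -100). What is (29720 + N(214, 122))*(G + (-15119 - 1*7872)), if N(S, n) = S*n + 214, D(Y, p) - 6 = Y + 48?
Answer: -1281848666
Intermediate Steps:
D(Y, p) = 54 + Y (D(Y, p) = 6 + (Y + 48) = 6 + (48 + Y) = 54 + Y)
N(S, n) = 214 + S*n
G = 118 (G = 54 + 64 = 118)
(29720 + N(214, 122))*(G + (-15119 - 1*7872)) = (29720 + (214 + 214*122))*(118 + (-15119 - 1*7872)) = (29720 + (214 + 26108))*(118 + (-15119 - 7872)) = (29720 + 26322)*(118 - 22991) = 56042*(-22873) = -1281848666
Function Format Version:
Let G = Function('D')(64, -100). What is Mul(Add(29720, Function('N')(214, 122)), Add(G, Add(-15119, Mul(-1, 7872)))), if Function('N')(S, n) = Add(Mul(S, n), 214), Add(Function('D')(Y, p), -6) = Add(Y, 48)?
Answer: -1281848666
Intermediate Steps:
Function('D')(Y, p) = Add(54, Y) (Function('D')(Y, p) = Add(6, Add(Y, 48)) = Add(6, Add(48, Y)) = Add(54, Y))
Function('N')(S, n) = Add(214, Mul(S, n))
G = 118 (G = Add(54, 64) = 118)
Mul(Add(29720, Function('N')(214, 122)), Add(G, Add(-15119, Mul(-1, 7872)))) = Mul(Add(29720, Add(214, Mul(214, 122))), Add(118, Add(-15119, Mul(-1, 7872)))) = Mul(Add(29720, Add(214, 26108)), Add(118, Add(-15119, -7872))) = Mul(Add(29720, 26322), Add(118, -22991)) = Mul(56042, -22873) = -1281848666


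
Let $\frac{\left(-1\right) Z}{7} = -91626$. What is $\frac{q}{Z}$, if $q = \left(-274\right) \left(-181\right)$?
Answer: $\frac{24797}{320691} \approx 0.077324$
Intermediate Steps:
$Z = 641382$ ($Z = \left(-7\right) \left(-91626\right) = 641382$)
$q = 49594$
$\frac{q}{Z} = \frac{49594}{641382} = 49594 \cdot \frac{1}{641382} = \frac{24797}{320691}$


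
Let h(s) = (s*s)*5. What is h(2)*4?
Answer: 80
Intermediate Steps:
h(s) = 5*s² (h(s) = s²*5 = 5*s²)
h(2)*4 = (5*2²)*4 = (5*4)*4 = 20*4 = 80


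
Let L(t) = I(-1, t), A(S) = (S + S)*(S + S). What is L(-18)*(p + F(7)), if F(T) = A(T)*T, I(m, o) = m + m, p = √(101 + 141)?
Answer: -2744 - 22*√2 ≈ -2775.1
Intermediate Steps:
p = 11*√2 (p = √242 = 11*√2 ≈ 15.556)
A(S) = 4*S² (A(S) = (2*S)*(2*S) = 4*S²)
I(m, o) = 2*m
F(T) = 4*T³ (F(T) = (4*T²)*T = 4*T³)
L(t) = -2 (L(t) = 2*(-1) = -2)
L(-18)*(p + F(7)) = -2*(11*√2 + 4*7³) = -2*(11*√2 + 4*343) = -2*(11*√2 + 1372) = -2*(1372 + 11*√2) = -2744 - 22*√2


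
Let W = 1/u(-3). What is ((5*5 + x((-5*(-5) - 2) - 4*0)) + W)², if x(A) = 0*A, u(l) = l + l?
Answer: 22201/36 ≈ 616.69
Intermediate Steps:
u(l) = 2*l
x(A) = 0
W = -⅙ (W = 1/(2*(-3)) = 1/(-6) = -⅙ ≈ -0.16667)
((5*5 + x((-5*(-5) - 2) - 4*0)) + W)² = ((5*5 + 0) - ⅙)² = ((25 + 0) - ⅙)² = (25 - ⅙)² = (149/6)² = 22201/36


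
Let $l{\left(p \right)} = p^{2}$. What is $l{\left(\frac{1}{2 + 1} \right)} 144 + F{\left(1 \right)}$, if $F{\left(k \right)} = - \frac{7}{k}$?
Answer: $9$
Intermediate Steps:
$l{\left(\frac{1}{2 + 1} \right)} 144 + F{\left(1 \right)} = \left(\frac{1}{2 + 1}\right)^{2} \cdot 144 - \frac{7}{1} = \left(\frac{1}{3}\right)^{2} \cdot 144 - 7 = \frac{1}{9} \cdot 144 - 7 = 16 - 7 = 9$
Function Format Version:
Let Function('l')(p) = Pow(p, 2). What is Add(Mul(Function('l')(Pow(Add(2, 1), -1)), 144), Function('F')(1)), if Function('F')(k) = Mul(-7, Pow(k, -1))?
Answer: 9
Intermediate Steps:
Add(Mul(Function('l')(Pow(Add(2, 1), -1)), 144), Function('F')(1)) = Add(Mul(Pow(Pow(Add(2, 1), -1), 2), 144), Mul(-7, Pow(1, -1))) = Add(Mul(Pow(Pow(3, -1), 2), 144), Mul(-7, 1)) = Add(Mul(Pow(Rational(1, 3), 2), 144), -7) = Add(Mul(Rational(1, 9), 144), -7) = Add(16, -7) = 9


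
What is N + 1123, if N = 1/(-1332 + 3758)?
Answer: 2724399/2426 ≈ 1123.0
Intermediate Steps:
N = 1/2426 ≈ 0.00041220
N + 1123 = 1/2426 + 1123 = 2724399/2426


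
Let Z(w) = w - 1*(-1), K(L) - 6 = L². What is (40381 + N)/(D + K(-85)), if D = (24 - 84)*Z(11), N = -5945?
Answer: 34436/6511 ≈ 5.2889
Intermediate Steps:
K(L) = 6 + L²
Z(w) = 1 + w (Z(w) = w + 1 = 1 + w)
D = -720 (D = (24 - 84)*(1 + 11) = -60*12 = -720)
(40381 + N)/(D + K(-85)) = (40381 - 5945)/(-720 + (6 + (-85)²)) = 34436/(-720 + (6 + 7225)) = 34436/(-720 + 7231) = 34436/6511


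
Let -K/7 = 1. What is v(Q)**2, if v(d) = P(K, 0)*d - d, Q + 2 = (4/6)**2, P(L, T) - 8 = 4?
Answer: 23716/81 ≈ 292.79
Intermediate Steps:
K = -7 (K = -7*1 = -7)
P(L, T) = 12 (P(L, T) = 8 + 4 = 12)
Q = -14/9 (Q = -2 + (4/6)**2 = -2 + (4*(1/6))**2 = -2 + (2/3)**2 = -2 + 4/9 = -14/9 ≈ -1.5556)
v(d) = 11*d (v(d) = 12*d - d = 11*d)
v(Q)**2 = (11*(-14/9))**2 = (-154/9)**2 = 23716/81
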